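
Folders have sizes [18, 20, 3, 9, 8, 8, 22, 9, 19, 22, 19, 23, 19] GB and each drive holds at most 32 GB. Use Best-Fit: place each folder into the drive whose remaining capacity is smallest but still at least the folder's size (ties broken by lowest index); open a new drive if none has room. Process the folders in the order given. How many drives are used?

8

drive 1: place 18 GB, 14 GB left
drive 2: place 20 GB, 12 GB left
drive 2: place 3 GB, 9 GB left
drive 2: place 9 GB, 0 GB left
drive 1: place 8 GB, 6 GB left
drive 3: place 8 GB, 24 GB left
drive 3: place 22 GB, 2 GB left
drive 4: place 9 GB, 23 GB left
drive 4: place 19 GB, 4 GB left
drive 5: place 22 GB, 10 GB left
drive 6: place 19 GB, 13 GB left
drive 7: place 23 GB, 9 GB left
drive 8: place 19 GB, 13 GB left
Final drives: [18,8] [20,3,9] [8,22] [9,19] [22] [19] [23] [19].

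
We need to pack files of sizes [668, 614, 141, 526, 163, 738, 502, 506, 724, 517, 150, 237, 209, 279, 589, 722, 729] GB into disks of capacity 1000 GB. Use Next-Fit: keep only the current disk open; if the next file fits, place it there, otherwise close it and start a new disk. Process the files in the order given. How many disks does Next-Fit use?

12 disks

668 GB → disk 1 (remaining 332 GB)
614 GB → disk 2 (remaining 386 GB)
141 GB → disk 2 (remaining 245 GB)
526 GB → disk 3 (remaining 474 GB)
163 GB → disk 3 (remaining 311 GB)
738 GB → disk 4 (remaining 262 GB)
502 GB → disk 5 (remaining 498 GB)
506 GB → disk 6 (remaining 494 GB)
724 GB → disk 7 (remaining 276 GB)
517 GB → disk 8 (remaining 483 GB)
150 GB → disk 8 (remaining 333 GB)
237 GB → disk 8 (remaining 96 GB)
209 GB → disk 9 (remaining 791 GB)
279 GB → disk 9 (remaining 512 GB)
589 GB → disk 10 (remaining 411 GB)
722 GB → disk 11 (remaining 278 GB)
729 GB → disk 12 (remaining 271 GB)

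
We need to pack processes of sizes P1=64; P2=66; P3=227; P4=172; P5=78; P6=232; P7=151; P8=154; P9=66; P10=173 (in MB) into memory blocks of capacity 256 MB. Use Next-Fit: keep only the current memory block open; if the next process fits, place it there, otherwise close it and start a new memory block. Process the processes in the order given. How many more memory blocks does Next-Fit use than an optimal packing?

Next-Fit: [64,66] [227] [172,78] [232] [151] [154,66] [173] → 7 memory blocks.
Total size 1383 MB; any packing needs at least ⌈1383/256⌉ = 6 memory blocks.
An optimal packing achieves that bound: [232] [227] [173,78] [172,66] [154,66] [151,64] → 6 memory blocks.
Excess: 7 − 6 = 1.

1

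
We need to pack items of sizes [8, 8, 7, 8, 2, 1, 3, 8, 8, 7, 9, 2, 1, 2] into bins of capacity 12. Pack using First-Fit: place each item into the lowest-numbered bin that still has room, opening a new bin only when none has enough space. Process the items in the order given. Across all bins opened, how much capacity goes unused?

22

Put 8 in bin 1; 4 remain.
Put 8 in bin 2; 4 remain.
Put 7 in bin 3; 5 remain.
Put 8 in bin 4; 4 remain.
Put 2 in bin 1; 2 remain.
Put 1 in bin 1; 1 remain.
Put 3 in bin 2; 1 remain.
Put 8 in bin 5; 4 remain.
Put 8 in bin 6; 4 remain.
Put 7 in bin 7; 5 remain.
Put 9 in bin 8; 3 remain.
Put 2 in bin 3; 3 remain.
Put 1 in bin 1; 0 remain.
Put 2 in bin 3; 1 remain.
8 bins × 12 = 96; used 74; unused 22.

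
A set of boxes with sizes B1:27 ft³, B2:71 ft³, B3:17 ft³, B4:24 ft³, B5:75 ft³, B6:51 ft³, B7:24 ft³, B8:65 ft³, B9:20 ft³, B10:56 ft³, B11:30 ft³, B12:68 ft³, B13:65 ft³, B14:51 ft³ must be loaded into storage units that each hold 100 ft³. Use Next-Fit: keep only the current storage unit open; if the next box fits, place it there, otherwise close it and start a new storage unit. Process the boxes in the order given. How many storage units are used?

Put B1 (27 ft³) in storage unit 1; 73 ft³ remain.
Put B2 (71 ft³) in storage unit 1; 2 ft³ remain.
Put B3 (17 ft³) in storage unit 2; 83 ft³ remain.
Put B4 (24 ft³) in storage unit 2; 59 ft³ remain.
Put B5 (75 ft³) in storage unit 3; 25 ft³ remain.
Put B6 (51 ft³) in storage unit 4; 49 ft³ remain.
Put B7 (24 ft³) in storage unit 4; 25 ft³ remain.
Put B8 (65 ft³) in storage unit 5; 35 ft³ remain.
Put B9 (20 ft³) in storage unit 5; 15 ft³ remain.
Put B10 (56 ft³) in storage unit 6; 44 ft³ remain.
Put B11 (30 ft³) in storage unit 6; 14 ft³ remain.
Put B12 (68 ft³) in storage unit 7; 32 ft³ remain.
Put B13 (65 ft³) in storage unit 8; 35 ft³ remain.
Put B14 (51 ft³) in storage unit 9; 49 ft³ remain.
Final storage units: [27,71] [17,24] [75] [51,24] [65,20] [56,30] [68] [65] [51].

9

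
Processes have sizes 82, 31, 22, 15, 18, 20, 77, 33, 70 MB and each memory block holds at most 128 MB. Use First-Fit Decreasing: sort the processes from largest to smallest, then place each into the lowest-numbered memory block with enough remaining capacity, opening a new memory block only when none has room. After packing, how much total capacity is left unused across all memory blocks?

16

Sorted descending: 82, 77, 70, 33, 31, 22, 20, 18, 15.
Put 82 MB in memory block 1; 46 MB remain.
Put 77 MB in memory block 2; 51 MB remain.
Put 70 MB in memory block 3; 58 MB remain.
Put 33 MB in memory block 1; 13 MB remain.
Put 31 MB in memory block 2; 20 MB remain.
Put 22 MB in memory block 3; 36 MB remain.
Put 20 MB in memory block 2; 0 MB remain.
Put 18 MB in memory block 3; 18 MB remain.
Put 15 MB in memory block 3; 3 MB remain.
3 memory blocks × 128 MB = 384 MB; used 368 MB; unused 16 MB.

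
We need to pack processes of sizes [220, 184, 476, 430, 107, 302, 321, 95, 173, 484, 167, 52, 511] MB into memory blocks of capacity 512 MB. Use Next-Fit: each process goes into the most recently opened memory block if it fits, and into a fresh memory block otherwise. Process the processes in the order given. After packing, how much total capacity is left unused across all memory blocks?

1086

memory block 1: place 220 MB, 292 MB left
memory block 1: place 184 MB, 108 MB left
memory block 2: place 476 MB, 36 MB left
memory block 3: place 430 MB, 82 MB left
memory block 4: place 107 MB, 405 MB left
memory block 4: place 302 MB, 103 MB left
memory block 5: place 321 MB, 191 MB left
memory block 5: place 95 MB, 96 MB left
memory block 6: place 173 MB, 339 MB left
memory block 7: place 484 MB, 28 MB left
memory block 8: place 167 MB, 345 MB left
memory block 8: place 52 MB, 293 MB left
memory block 9: place 511 MB, 1 MB left
9 memory blocks × 512 MB = 4608 MB; used 3522 MB; unused 1086 MB.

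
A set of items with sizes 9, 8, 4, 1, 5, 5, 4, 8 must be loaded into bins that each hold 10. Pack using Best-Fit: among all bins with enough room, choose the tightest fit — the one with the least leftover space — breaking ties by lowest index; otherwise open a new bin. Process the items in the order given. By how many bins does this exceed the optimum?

0

Best-Fit: [9,1] [8] [4,5] [5,4] [8] → 5 bins.
Total size 44; any packing needs at least ⌈44/10⌉ = 5 bins.
So 5 is already optimal.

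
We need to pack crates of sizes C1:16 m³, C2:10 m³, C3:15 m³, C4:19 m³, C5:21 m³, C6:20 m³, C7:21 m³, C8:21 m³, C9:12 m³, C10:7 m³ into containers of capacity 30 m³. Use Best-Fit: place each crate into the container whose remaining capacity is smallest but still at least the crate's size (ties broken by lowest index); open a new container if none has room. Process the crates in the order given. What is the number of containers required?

7 containers

container 1: place C1 (16 m³), 14 m³ left
container 1: place C2 (10 m³), 4 m³ left
container 2: place C3 (15 m³), 15 m³ left
container 3: place C4 (19 m³), 11 m³ left
container 4: place C5 (21 m³), 9 m³ left
container 5: place C6 (20 m³), 10 m³ left
container 6: place C7 (21 m³), 9 m³ left
container 7: place C8 (21 m³), 9 m³ left
container 2: place C9 (12 m³), 3 m³ left
container 4: place C10 (7 m³), 2 m³ left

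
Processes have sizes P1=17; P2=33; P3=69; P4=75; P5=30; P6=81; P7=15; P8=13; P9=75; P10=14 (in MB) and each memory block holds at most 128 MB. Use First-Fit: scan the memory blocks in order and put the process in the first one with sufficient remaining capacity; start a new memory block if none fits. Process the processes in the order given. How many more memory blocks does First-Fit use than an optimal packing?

First-Fit: [17,33,69] [75,30,15] [81,13,14] [75] → 4 memory blocks.
Total size 422 MB; any packing needs at least ⌈422/128⌉ = 4 memory blocks.
So 4 is already optimal.

0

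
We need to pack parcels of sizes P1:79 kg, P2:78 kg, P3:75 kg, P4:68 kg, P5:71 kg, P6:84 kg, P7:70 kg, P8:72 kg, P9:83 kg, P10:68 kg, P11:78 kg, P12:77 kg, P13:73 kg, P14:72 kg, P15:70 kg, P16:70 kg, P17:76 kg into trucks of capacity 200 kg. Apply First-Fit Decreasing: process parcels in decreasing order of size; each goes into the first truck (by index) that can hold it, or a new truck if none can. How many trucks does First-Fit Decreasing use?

Sorted descending: 84, 83, 79, 78, 78, 77, 76, 75, 73, 72, 72, 71, 70, 70, 70, 68, 68.
Put 84 kg in truck 1; 116 kg remain.
Put 83 kg in truck 1; 33 kg remain.
Put 79 kg in truck 2; 121 kg remain.
Put 78 kg in truck 2; 43 kg remain.
Put 78 kg in truck 3; 122 kg remain.
Put 77 kg in truck 3; 45 kg remain.
Put 76 kg in truck 4; 124 kg remain.
Put 75 kg in truck 4; 49 kg remain.
Put 73 kg in truck 5; 127 kg remain.
Put 72 kg in truck 5; 55 kg remain.
Put 72 kg in truck 6; 128 kg remain.
Put 71 kg in truck 6; 57 kg remain.
Put 70 kg in truck 7; 130 kg remain.
Put 70 kg in truck 7; 60 kg remain.
Put 70 kg in truck 8; 130 kg remain.
Put 68 kg in truck 8; 62 kg remain.
Put 68 kg in truck 9; 132 kg remain.
Final trucks: [84,83] [79,78] [78,77] [76,75] [73,72] [72,71] [70,70] [70,68] [68].

9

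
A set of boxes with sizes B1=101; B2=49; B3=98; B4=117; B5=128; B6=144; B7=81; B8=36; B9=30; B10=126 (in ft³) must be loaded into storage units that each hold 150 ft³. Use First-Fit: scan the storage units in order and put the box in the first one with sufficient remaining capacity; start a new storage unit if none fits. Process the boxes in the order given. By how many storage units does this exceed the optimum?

First-Fit: [101,49] [98,36] [117,30] [128] [144] [81] [126] → 7 storage units.
Total size 910 ft³; any packing needs at least ⌈910/150⌉ = 7 storage units.
So 7 is already optimal.

0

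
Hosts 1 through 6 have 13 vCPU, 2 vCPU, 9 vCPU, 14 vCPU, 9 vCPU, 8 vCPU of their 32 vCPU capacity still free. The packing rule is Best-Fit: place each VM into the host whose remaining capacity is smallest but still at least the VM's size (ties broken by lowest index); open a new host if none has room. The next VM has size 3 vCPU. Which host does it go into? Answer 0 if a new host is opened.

6

Hosts with room: host 1 (13 vCPU), host 3 (9 vCPU), host 4 (14 vCPU), host 5 (9 vCPU), host 6 (8 vCPU).
Tightest fit is host 6 with 8 vCPU free.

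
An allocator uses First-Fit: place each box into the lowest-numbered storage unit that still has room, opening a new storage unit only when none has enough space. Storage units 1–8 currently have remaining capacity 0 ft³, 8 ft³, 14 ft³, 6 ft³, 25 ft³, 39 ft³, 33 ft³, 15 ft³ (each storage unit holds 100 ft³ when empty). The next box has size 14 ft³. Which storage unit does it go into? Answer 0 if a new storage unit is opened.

3

Storage units with room: storage unit 3 (14 ft³), storage unit 5 (25 ft³), storage unit 6 (39 ft³), storage unit 7 (33 ft³), storage unit 8 (15 ft³).
The first with room is storage unit 3.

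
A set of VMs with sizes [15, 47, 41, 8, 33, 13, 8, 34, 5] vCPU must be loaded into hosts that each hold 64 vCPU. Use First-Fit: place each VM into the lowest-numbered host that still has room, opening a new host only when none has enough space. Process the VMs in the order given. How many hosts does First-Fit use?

4

host 1: place 15 vCPU, 49 vCPU left
host 1: place 47 vCPU, 2 vCPU left
host 2: place 41 vCPU, 23 vCPU left
host 2: place 8 vCPU, 15 vCPU left
host 3: place 33 vCPU, 31 vCPU left
host 2: place 13 vCPU, 2 vCPU left
host 3: place 8 vCPU, 23 vCPU left
host 4: place 34 vCPU, 30 vCPU left
host 3: place 5 vCPU, 18 vCPU left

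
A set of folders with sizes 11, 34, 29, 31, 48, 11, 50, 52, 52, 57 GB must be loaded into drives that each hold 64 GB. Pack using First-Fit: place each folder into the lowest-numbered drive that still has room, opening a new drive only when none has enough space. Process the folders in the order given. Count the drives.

11 GB → drive 1 (remaining 53 GB)
34 GB → drive 1 (remaining 19 GB)
29 GB → drive 2 (remaining 35 GB)
31 GB → drive 2 (remaining 4 GB)
48 GB → drive 3 (remaining 16 GB)
11 GB → drive 1 (remaining 8 GB)
50 GB → drive 4 (remaining 14 GB)
52 GB → drive 5 (remaining 12 GB)
52 GB → drive 6 (remaining 12 GB)
57 GB → drive 7 (remaining 7 GB)
Final drives: [11,34,11] [29,31] [48] [50] [52] [52] [57].

7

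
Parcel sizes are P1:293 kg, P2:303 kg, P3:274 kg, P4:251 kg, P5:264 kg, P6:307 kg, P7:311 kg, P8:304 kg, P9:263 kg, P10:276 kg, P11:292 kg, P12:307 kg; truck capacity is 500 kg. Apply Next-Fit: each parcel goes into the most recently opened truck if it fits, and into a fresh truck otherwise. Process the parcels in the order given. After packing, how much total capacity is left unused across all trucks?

2555

truck 1: place P1 (293 kg), 207 kg left
truck 2: place P2 (303 kg), 197 kg left
truck 3: place P3 (274 kg), 226 kg left
truck 4: place P4 (251 kg), 249 kg left
truck 5: place P5 (264 kg), 236 kg left
truck 6: place P6 (307 kg), 193 kg left
truck 7: place P7 (311 kg), 189 kg left
truck 8: place P8 (304 kg), 196 kg left
truck 9: place P9 (263 kg), 237 kg left
truck 10: place P10 (276 kg), 224 kg left
truck 11: place P11 (292 kg), 208 kg left
truck 12: place P12 (307 kg), 193 kg left
12 trucks × 500 kg = 6000 kg; used 3445 kg; unused 2555 kg.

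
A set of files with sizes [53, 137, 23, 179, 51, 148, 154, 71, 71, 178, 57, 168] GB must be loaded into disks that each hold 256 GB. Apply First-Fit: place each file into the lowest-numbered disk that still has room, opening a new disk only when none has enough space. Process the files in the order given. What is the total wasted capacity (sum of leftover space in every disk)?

Put 53 GB in disk 1; 203 GB remain.
Put 137 GB in disk 1; 66 GB remain.
Put 23 GB in disk 1; 43 GB remain.
Put 179 GB in disk 2; 77 GB remain.
Put 51 GB in disk 2; 26 GB remain.
Put 148 GB in disk 3; 108 GB remain.
Put 154 GB in disk 4; 102 GB remain.
Put 71 GB in disk 3; 37 GB remain.
Put 71 GB in disk 4; 31 GB remain.
Put 178 GB in disk 5; 78 GB remain.
Put 57 GB in disk 5; 21 GB remain.
Put 168 GB in disk 6; 88 GB remain.
6 disks × 256 GB = 1536 GB; used 1290 GB; unused 246 GB.

246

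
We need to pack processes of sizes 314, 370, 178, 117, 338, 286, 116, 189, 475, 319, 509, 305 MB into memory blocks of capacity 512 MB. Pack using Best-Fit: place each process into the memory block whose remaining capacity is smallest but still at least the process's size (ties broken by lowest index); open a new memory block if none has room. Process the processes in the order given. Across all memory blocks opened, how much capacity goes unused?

580

memory block 1: place 314 MB, 198 MB left
memory block 2: place 370 MB, 142 MB left
memory block 1: place 178 MB, 20 MB left
memory block 2: place 117 MB, 25 MB left
memory block 3: place 338 MB, 174 MB left
memory block 4: place 286 MB, 226 MB left
memory block 3: place 116 MB, 58 MB left
memory block 4: place 189 MB, 37 MB left
memory block 5: place 475 MB, 37 MB left
memory block 6: place 319 MB, 193 MB left
memory block 7: place 509 MB, 3 MB left
memory block 8: place 305 MB, 207 MB left
8 memory blocks × 512 MB = 4096 MB; used 3516 MB; unused 580 MB.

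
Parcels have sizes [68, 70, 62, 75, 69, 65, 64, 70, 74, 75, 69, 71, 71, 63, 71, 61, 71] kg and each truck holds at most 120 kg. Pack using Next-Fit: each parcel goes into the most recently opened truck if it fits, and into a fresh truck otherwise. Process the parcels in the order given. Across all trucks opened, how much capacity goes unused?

68 kg → truck 1 (remaining 52 kg)
70 kg → truck 2 (remaining 50 kg)
62 kg → truck 3 (remaining 58 kg)
75 kg → truck 4 (remaining 45 kg)
69 kg → truck 5 (remaining 51 kg)
65 kg → truck 6 (remaining 55 kg)
64 kg → truck 7 (remaining 56 kg)
70 kg → truck 8 (remaining 50 kg)
74 kg → truck 9 (remaining 46 kg)
75 kg → truck 10 (remaining 45 kg)
69 kg → truck 11 (remaining 51 kg)
71 kg → truck 12 (remaining 49 kg)
71 kg → truck 13 (remaining 49 kg)
63 kg → truck 14 (remaining 57 kg)
71 kg → truck 15 (remaining 49 kg)
61 kg → truck 16 (remaining 59 kg)
71 kg → truck 17 (remaining 49 kg)
17 trucks × 120 kg = 2040 kg; used 1169 kg; unused 871 kg.

871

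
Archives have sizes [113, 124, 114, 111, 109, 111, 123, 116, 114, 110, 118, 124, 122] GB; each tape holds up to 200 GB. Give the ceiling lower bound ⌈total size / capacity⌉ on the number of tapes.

Total size = 113 + 124 + 114 + 111 + 109 + 111 + 123 + 116 + 114 + 110 + 118 + 124 + 122 = 1509 GB.
⌈1509 / 200⌉ = 8.

8 tapes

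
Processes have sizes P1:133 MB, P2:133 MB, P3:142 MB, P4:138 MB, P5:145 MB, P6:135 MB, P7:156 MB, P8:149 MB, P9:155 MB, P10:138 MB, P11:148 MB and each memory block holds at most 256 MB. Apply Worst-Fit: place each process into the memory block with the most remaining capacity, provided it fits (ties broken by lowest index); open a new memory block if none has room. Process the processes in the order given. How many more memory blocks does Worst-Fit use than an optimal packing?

Worst-Fit: [133] [133] [142] [138] [145] [135] [156] [149] [155] [138] [148] → 11 memory blocks.
11 processes exceed 128 MB (half the capacity), and no two of those can share a memory block, so at least 11 memory blocks are needed.
So 11 is already optimal.

0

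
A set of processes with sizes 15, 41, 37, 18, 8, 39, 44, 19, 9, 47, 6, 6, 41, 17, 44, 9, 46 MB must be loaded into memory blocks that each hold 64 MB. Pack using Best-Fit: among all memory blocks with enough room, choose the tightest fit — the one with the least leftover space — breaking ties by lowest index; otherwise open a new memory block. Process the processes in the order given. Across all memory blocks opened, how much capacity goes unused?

66

15 MB → memory block 1 (remaining 49 MB)
41 MB → memory block 1 (remaining 8 MB)
37 MB → memory block 2 (remaining 27 MB)
18 MB → memory block 2 (remaining 9 MB)
8 MB → memory block 1 (remaining 0 MB)
39 MB → memory block 3 (remaining 25 MB)
44 MB → memory block 4 (remaining 20 MB)
19 MB → memory block 4 (remaining 1 MB)
9 MB → memory block 2 (remaining 0 MB)
47 MB → memory block 5 (remaining 17 MB)
6 MB → memory block 5 (remaining 11 MB)
6 MB → memory block 5 (remaining 5 MB)
41 MB → memory block 6 (remaining 23 MB)
17 MB → memory block 6 (remaining 6 MB)
44 MB → memory block 7 (remaining 20 MB)
9 MB → memory block 7 (remaining 11 MB)
46 MB → memory block 8 (remaining 18 MB)
8 memory blocks × 64 MB = 512 MB; used 446 MB; unused 66 MB.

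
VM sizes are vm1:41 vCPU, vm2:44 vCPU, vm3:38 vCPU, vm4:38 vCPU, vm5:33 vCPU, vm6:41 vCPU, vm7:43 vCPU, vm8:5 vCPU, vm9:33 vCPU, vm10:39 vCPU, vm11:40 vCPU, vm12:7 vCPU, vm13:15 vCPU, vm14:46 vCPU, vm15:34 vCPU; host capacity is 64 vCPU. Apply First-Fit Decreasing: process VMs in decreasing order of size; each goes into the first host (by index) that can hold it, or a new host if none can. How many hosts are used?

Sorted descending: 46, 44, 43, 41, 41, 40, 39, 38, 38, 34, 33, 33, 15, 7, 5.
host 1: place 46 vCPU, 18 vCPU left
host 2: place 44 vCPU, 20 vCPU left
host 3: place 43 vCPU, 21 vCPU left
host 4: place 41 vCPU, 23 vCPU left
host 5: place 41 vCPU, 23 vCPU left
host 6: place 40 vCPU, 24 vCPU left
host 7: place 39 vCPU, 25 vCPU left
host 8: place 38 vCPU, 26 vCPU left
host 9: place 38 vCPU, 26 vCPU left
host 10: place 34 vCPU, 30 vCPU left
host 11: place 33 vCPU, 31 vCPU left
host 12: place 33 vCPU, 31 vCPU left
host 1: place 15 vCPU, 3 vCPU left
host 2: place 7 vCPU, 13 vCPU left
host 2: place 5 vCPU, 8 vCPU left

12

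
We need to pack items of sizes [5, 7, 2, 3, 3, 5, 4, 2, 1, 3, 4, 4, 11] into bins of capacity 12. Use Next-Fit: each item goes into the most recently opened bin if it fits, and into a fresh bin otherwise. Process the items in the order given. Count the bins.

5 → bin 1 (remaining 7)
7 → bin 1 (remaining 0)
2 → bin 2 (remaining 10)
3 → bin 2 (remaining 7)
3 → bin 2 (remaining 4)
5 → bin 3 (remaining 7)
4 → bin 3 (remaining 3)
2 → bin 3 (remaining 1)
1 → bin 3 (remaining 0)
3 → bin 4 (remaining 9)
4 → bin 4 (remaining 5)
4 → bin 4 (remaining 1)
11 → bin 5 (remaining 1)
Final bins: [5,7] [2,3,3] [5,4,2,1] [3,4,4] [11].

5 bins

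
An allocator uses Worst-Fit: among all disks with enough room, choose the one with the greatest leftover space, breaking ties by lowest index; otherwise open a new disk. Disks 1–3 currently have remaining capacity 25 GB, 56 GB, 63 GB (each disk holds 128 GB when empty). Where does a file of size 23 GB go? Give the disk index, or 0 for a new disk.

Disks with room: disk 1 (25 GB), disk 2 (56 GB), disk 3 (63 GB).
Most room is disk 3 with 63 GB free.

3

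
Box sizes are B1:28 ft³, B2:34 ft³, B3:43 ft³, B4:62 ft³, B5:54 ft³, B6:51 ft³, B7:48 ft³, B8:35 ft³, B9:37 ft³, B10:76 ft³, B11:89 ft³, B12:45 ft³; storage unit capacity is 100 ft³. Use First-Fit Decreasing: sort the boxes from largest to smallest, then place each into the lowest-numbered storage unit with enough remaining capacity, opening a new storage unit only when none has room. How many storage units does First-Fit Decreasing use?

7 storage units

Sorted descending: 89, 76, 62, 54, 51, 48, 45, 43, 37, 35, 34, 28.
storage unit 1: place 89 ft³, 11 ft³ left
storage unit 2: place 76 ft³, 24 ft³ left
storage unit 3: place 62 ft³, 38 ft³ left
storage unit 4: place 54 ft³, 46 ft³ left
storage unit 5: place 51 ft³, 49 ft³ left
storage unit 5: place 48 ft³, 1 ft³ left
storage unit 4: place 45 ft³, 1 ft³ left
storage unit 6: place 43 ft³, 57 ft³ left
storage unit 3: place 37 ft³, 1 ft³ left
storage unit 6: place 35 ft³, 22 ft³ left
storage unit 7: place 34 ft³, 66 ft³ left
storage unit 7: place 28 ft³, 38 ft³ left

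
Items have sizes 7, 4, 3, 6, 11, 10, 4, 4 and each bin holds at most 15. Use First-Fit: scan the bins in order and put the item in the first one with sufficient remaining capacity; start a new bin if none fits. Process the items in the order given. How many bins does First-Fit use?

4 bins

7 → bin 1 (remaining 8)
4 → bin 1 (remaining 4)
3 → bin 1 (remaining 1)
6 → bin 2 (remaining 9)
11 → bin 3 (remaining 4)
10 → bin 4 (remaining 5)
4 → bin 2 (remaining 5)
4 → bin 2 (remaining 1)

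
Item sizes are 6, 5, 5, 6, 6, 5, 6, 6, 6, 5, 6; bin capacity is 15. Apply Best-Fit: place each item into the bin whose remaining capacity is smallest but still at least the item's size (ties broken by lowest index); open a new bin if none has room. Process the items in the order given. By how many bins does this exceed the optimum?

1

Best-Fit: [6,5] [5,6] [6,5] [6,6] [6,5] [6] → 6 bins.
Total size 62; any packing needs at least ⌈62/15⌉ = 5 bins.
An optimal packing achieves that bound: [6,6] [6,6] [6,6] [6,5] [5,5,5] → 5 bins.
Excess: 6 − 5 = 1.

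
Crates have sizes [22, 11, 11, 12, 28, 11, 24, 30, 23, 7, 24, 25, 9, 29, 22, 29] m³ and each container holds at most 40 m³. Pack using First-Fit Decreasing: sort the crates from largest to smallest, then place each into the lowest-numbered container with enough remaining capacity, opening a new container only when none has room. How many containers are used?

Sorted descending: 30, 29, 29, 28, 25, 24, 24, 23, 22, 22, 12, 11, 11, 11, 9, 7.
container 1: place 30 m³, 10 m³ left
container 2: place 29 m³, 11 m³ left
container 3: place 29 m³, 11 m³ left
container 4: place 28 m³, 12 m³ left
container 5: place 25 m³, 15 m³ left
container 6: place 24 m³, 16 m³ left
container 7: place 24 m³, 16 m³ left
container 8: place 23 m³, 17 m³ left
container 9: place 22 m³, 18 m³ left
container 10: place 22 m³, 18 m³ left
container 4: place 12 m³, 0 m³ left
container 2: place 11 m³, 0 m³ left
container 3: place 11 m³, 0 m³ left
container 5: place 11 m³, 4 m³ left
container 1: place 9 m³, 1 m³ left
container 6: place 7 m³, 9 m³ left

10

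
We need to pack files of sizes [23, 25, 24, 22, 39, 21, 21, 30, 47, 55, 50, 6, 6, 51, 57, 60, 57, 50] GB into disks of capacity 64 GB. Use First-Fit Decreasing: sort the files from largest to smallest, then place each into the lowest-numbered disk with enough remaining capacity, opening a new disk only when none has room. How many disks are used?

Sorted descending: 60, 57, 57, 55, 51, 50, 50, 47, 39, 30, 25, 24, 23, 22, 21, 21, 6, 6.
60 GB → disk 1 (remaining 4 GB)
57 GB → disk 2 (remaining 7 GB)
57 GB → disk 3 (remaining 7 GB)
55 GB → disk 4 (remaining 9 GB)
51 GB → disk 5 (remaining 13 GB)
50 GB → disk 6 (remaining 14 GB)
50 GB → disk 7 (remaining 14 GB)
47 GB → disk 8 (remaining 17 GB)
39 GB → disk 9 (remaining 25 GB)
30 GB → disk 10 (remaining 34 GB)
25 GB → disk 9 (remaining 0 GB)
24 GB → disk 10 (remaining 10 GB)
23 GB → disk 11 (remaining 41 GB)
22 GB → disk 11 (remaining 19 GB)
21 GB → disk 12 (remaining 43 GB)
21 GB → disk 12 (remaining 22 GB)
6 GB → disk 2 (remaining 1 GB)
6 GB → disk 3 (remaining 1 GB)
Final disks: [60] [57,6] [57,6] [55] [51] [50] [50] [47] [39,25] [30,24] [23,22] [21,21].

12 disks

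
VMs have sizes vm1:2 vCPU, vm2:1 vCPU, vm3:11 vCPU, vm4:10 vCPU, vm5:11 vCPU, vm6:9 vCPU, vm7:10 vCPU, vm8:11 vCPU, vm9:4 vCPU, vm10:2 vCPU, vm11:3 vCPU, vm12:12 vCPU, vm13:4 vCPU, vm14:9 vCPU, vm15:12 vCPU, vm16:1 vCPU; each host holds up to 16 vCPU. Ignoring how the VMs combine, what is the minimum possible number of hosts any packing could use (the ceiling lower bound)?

Total size = 2 + 1 + 11 + 10 + 11 + 9 + 10 + 11 + 4 + 2 + 3 + 12 + 4 + 9 + 12 + 1 = 112 vCPU.
⌈112 / 16⌉ = 7.

7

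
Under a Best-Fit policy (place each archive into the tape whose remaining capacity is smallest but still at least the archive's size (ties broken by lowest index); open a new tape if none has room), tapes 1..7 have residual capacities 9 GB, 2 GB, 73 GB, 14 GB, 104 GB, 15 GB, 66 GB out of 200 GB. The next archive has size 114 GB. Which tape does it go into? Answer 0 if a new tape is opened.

0

No tape has ≥ 114 GB free, so a new tape is opened.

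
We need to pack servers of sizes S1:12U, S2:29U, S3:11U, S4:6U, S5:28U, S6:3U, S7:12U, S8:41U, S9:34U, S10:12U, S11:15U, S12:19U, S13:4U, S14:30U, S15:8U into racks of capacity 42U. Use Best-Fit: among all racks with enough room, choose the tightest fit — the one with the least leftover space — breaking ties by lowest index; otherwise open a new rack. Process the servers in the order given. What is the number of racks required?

7

S1 (12U) → rack 1 (remaining 30U)
S2 (29U) → rack 1 (remaining 1U)
S3 (11U) → rack 2 (remaining 31U)
S4 (6U) → rack 2 (remaining 25U)
S5 (28U) → rack 3 (remaining 14U)
S6 (3U) → rack 3 (remaining 11U)
S7 (12U) → rack 2 (remaining 13U)
S8 (41U) → rack 4 (remaining 1U)
S9 (34U) → rack 5 (remaining 8U)
S10 (12U) → rack 2 (remaining 1U)
S11 (15U) → rack 6 (remaining 27U)
S12 (19U) → rack 6 (remaining 8U)
S13 (4U) → rack 5 (remaining 4U)
S14 (30U) → rack 7 (remaining 12U)
S15 (8U) → rack 6 (remaining 0U)
Final racks: [12,29] [11,6,12,12] [28,3] [41] [34,4] [15,19,8] [30].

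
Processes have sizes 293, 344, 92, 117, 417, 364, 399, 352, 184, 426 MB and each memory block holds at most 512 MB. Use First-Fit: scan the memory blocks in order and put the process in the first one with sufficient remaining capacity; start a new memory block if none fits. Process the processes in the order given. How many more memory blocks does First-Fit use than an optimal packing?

1

First-Fit: [293,92,117] [344] [417] [364] [399] [352] [184] [426] → 8 memory blocks.
7 processes exceed 256 MB (half the capacity), and no two of those can share a memory block, so at least 7 memory blocks are needed.
An optimal packing achieves that bound: [426] [417,92] [399] [364,117] [352] [344] [293,184] → 7 memory blocks.
Excess: 8 − 7 = 1.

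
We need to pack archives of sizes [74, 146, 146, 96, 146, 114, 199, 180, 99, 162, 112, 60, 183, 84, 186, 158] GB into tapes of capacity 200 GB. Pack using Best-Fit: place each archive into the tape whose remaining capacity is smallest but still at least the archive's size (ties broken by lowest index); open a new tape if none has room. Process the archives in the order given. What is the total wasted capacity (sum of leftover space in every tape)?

455

Put 74 GB in tape 1; 126 GB remain.
Put 146 GB in tape 2; 54 GB remain.
Put 146 GB in tape 3; 54 GB remain.
Put 96 GB in tape 1; 30 GB remain.
Put 146 GB in tape 4; 54 GB remain.
Put 114 GB in tape 5; 86 GB remain.
Put 199 GB in tape 6; 1 GB remain.
Put 180 GB in tape 7; 20 GB remain.
Put 99 GB in tape 8; 101 GB remain.
Put 162 GB in tape 9; 38 GB remain.
Put 112 GB in tape 10; 88 GB remain.
Put 60 GB in tape 5; 26 GB remain.
Put 183 GB in tape 11; 17 GB remain.
Put 84 GB in tape 10; 4 GB remain.
Put 186 GB in tape 12; 14 GB remain.
Put 158 GB in tape 13; 42 GB remain.
13 tapes × 200 GB = 2600 GB; used 2145 GB; unused 455 GB.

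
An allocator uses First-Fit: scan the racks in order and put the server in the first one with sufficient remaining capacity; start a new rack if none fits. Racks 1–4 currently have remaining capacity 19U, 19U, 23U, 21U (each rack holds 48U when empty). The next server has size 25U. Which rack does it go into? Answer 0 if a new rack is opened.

No rack has ≥ 25U free, so a new rack is opened.

0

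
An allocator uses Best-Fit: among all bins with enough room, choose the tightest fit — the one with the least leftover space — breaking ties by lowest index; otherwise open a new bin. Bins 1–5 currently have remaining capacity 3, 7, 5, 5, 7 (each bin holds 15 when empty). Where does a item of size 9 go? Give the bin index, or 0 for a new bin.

No bin has ≥ 9 free, so a new bin is opened.

0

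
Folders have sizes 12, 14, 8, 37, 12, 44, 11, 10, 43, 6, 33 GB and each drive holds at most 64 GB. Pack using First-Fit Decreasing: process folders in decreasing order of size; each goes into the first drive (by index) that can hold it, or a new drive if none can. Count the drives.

Sorted descending: 44, 43, 37, 33, 14, 12, 12, 11, 10, 8, 6.
44 GB → drive 1 (remaining 20 GB)
43 GB → drive 2 (remaining 21 GB)
37 GB → drive 3 (remaining 27 GB)
33 GB → drive 4 (remaining 31 GB)
14 GB → drive 1 (remaining 6 GB)
12 GB → drive 2 (remaining 9 GB)
12 GB → drive 3 (remaining 15 GB)
11 GB → drive 3 (remaining 4 GB)
10 GB → drive 4 (remaining 21 GB)
8 GB → drive 2 (remaining 1 GB)
6 GB → drive 1 (remaining 0 GB)
Final drives: [44,14,6] [43,12,8] [37,12,11] [33,10].

4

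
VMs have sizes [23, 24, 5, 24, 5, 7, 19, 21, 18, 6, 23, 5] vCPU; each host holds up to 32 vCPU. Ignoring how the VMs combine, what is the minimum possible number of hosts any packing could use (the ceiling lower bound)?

6

Total size = 23 + 24 + 5 + 24 + 5 + 7 + 19 + 21 + 18 + 6 + 23 + 5 = 180 vCPU.
⌈180 / 32⌉ = 6.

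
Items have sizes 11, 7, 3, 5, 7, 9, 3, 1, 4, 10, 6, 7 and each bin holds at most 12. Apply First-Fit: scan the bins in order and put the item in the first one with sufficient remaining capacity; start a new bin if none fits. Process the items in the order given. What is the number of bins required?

7

bin 1: place 11, 1 left
bin 2: place 7, 5 left
bin 2: place 3, 2 left
bin 3: place 5, 7 left
bin 3: place 7, 0 left
bin 4: place 9, 3 left
bin 4: place 3, 0 left
bin 1: place 1, 0 left
bin 5: place 4, 8 left
bin 6: place 10, 2 left
bin 5: place 6, 2 left
bin 7: place 7, 5 left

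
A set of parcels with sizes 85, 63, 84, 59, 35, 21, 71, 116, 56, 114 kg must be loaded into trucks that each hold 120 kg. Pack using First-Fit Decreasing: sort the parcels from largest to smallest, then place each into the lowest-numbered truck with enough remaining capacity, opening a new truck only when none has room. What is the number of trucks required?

Sorted descending: 116, 114, 85, 84, 71, 63, 59, 56, 35, 21.
Put 116 kg in truck 1; 4 kg remain.
Put 114 kg in truck 2; 6 kg remain.
Put 85 kg in truck 3; 35 kg remain.
Put 84 kg in truck 4; 36 kg remain.
Put 71 kg in truck 5; 49 kg remain.
Put 63 kg in truck 6; 57 kg remain.
Put 59 kg in truck 7; 61 kg remain.
Put 56 kg in truck 6; 1 kg remain.
Put 35 kg in truck 3; 0 kg remain.
Put 21 kg in truck 4; 15 kg remain.
Final trucks: [116] [114] [85,35] [84,21] [71] [63,56] [59].

7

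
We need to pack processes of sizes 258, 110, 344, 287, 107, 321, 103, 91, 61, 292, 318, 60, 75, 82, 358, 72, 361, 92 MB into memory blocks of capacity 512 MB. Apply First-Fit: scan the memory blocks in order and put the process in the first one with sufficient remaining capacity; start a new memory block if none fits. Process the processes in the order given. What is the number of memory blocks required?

memory block 1: place 258 MB, 254 MB left
memory block 1: place 110 MB, 144 MB left
memory block 2: place 344 MB, 168 MB left
memory block 3: place 287 MB, 225 MB left
memory block 1: place 107 MB, 37 MB left
memory block 4: place 321 MB, 191 MB left
memory block 2: place 103 MB, 65 MB left
memory block 3: place 91 MB, 134 MB left
memory block 2: place 61 MB, 4 MB left
memory block 5: place 292 MB, 220 MB left
memory block 6: place 318 MB, 194 MB left
memory block 3: place 60 MB, 74 MB left
memory block 4: place 75 MB, 116 MB left
memory block 4: place 82 MB, 34 MB left
memory block 7: place 358 MB, 154 MB left
memory block 3: place 72 MB, 2 MB left
memory block 8: place 361 MB, 151 MB left
memory block 5: place 92 MB, 128 MB left

8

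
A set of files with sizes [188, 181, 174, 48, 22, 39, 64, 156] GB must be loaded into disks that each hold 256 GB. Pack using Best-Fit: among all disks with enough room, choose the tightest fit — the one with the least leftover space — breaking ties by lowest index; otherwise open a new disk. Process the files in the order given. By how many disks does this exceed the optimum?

0

Best-Fit: [188,48] [181,22,39] [174,64] [156] → 4 disks.
Total size 872 GB; any packing needs at least ⌈872/256⌉ = 4 disks.
So 4 is already optimal.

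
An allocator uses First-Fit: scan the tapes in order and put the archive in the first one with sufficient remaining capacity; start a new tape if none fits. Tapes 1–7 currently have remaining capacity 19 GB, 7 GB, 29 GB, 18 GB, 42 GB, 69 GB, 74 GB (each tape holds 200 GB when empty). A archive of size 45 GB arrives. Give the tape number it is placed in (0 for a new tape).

Tapes with room: tape 6 (69 GB), tape 7 (74 GB).
The first with room is tape 6.

6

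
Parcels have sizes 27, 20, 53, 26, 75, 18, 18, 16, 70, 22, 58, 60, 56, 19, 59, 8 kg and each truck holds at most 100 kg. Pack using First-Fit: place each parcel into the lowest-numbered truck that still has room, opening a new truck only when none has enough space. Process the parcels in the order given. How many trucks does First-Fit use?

8

Put 27 kg in truck 1; 73 kg remain.
Put 20 kg in truck 1; 53 kg remain.
Put 53 kg in truck 1; 0 kg remain.
Put 26 kg in truck 2; 74 kg remain.
Put 75 kg in truck 3; 25 kg remain.
Put 18 kg in truck 2; 56 kg remain.
Put 18 kg in truck 2; 38 kg remain.
Put 16 kg in truck 2; 22 kg remain.
Put 70 kg in truck 4; 30 kg remain.
Put 22 kg in truck 2; 0 kg remain.
Put 58 kg in truck 5; 42 kg remain.
Put 60 kg in truck 6; 40 kg remain.
Put 56 kg in truck 7; 44 kg remain.
Put 19 kg in truck 3; 6 kg remain.
Put 59 kg in truck 8; 41 kg remain.
Put 8 kg in truck 4; 22 kg remain.
Final trucks: [27,20,53] [26,18,18,16,22] [75,19] [70,8] [58] [60] [56] [59].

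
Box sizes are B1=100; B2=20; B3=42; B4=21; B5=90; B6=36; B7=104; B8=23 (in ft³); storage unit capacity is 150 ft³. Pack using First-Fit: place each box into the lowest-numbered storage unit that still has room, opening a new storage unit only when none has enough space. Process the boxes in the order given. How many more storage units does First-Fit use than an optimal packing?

1

First-Fit: [100,20,21] [42,90] [36,104] [23] → 4 storage units.
Total size 436 ft³; any packing needs at least ⌈436/150⌉ = 3 storage units.
An optimal packing achieves that bound: [104,42] [100,23,21] [90,36,20] → 3 storage units.
Excess: 4 − 3 = 1.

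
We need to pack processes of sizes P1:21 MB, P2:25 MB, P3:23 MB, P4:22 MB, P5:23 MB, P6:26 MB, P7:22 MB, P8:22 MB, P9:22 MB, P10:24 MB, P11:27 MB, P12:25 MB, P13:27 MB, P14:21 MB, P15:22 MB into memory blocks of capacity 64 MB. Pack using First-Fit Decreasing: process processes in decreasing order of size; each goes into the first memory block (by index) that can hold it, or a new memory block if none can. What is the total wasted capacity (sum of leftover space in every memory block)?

Sorted descending: 27, 27, 26, 25, 25, 24, 23, 23, 22, 22, 22, 22, 22, 21, 21.
Put 27 MB in memory block 1; 37 MB remain.
Put 27 MB in memory block 1; 10 MB remain.
Put 26 MB in memory block 2; 38 MB remain.
Put 25 MB in memory block 2; 13 MB remain.
Put 25 MB in memory block 3; 39 MB remain.
Put 24 MB in memory block 3; 15 MB remain.
Put 23 MB in memory block 4; 41 MB remain.
Put 23 MB in memory block 4; 18 MB remain.
Put 22 MB in memory block 5; 42 MB remain.
Put 22 MB in memory block 5; 20 MB remain.
Put 22 MB in memory block 6; 42 MB remain.
Put 22 MB in memory block 6; 20 MB remain.
Put 22 MB in memory block 7; 42 MB remain.
Put 21 MB in memory block 7; 21 MB remain.
Put 21 MB in memory block 7; 0 MB remain.
7 memory blocks × 64 MB = 448 MB; used 352 MB; unused 96 MB.

96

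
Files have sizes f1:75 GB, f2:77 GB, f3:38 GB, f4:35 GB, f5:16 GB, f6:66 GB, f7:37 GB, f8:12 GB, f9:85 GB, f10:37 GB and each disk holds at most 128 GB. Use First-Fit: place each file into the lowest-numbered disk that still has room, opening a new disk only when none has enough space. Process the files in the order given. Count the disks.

4

Put f1 (75 GB) in disk 1; 53 GB remain.
Put f2 (77 GB) in disk 2; 51 GB remain.
Put f3 (38 GB) in disk 1; 15 GB remain.
Put f4 (35 GB) in disk 2; 16 GB remain.
Put f5 (16 GB) in disk 2; 0 GB remain.
Put f6 (66 GB) in disk 3; 62 GB remain.
Put f7 (37 GB) in disk 3; 25 GB remain.
Put f8 (12 GB) in disk 1; 3 GB remain.
Put f9 (85 GB) in disk 4; 43 GB remain.
Put f10 (37 GB) in disk 4; 6 GB remain.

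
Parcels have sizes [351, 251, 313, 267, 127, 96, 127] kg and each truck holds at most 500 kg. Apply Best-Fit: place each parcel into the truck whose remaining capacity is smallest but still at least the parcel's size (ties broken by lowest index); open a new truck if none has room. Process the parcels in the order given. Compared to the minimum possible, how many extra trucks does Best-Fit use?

0

Best-Fit: [351,127] [251] [313,96] [267,127] → 4 trucks.
Total size 1532 kg; any packing needs at least ⌈1532/500⌉ = 4 trucks.
So 4 is already optimal.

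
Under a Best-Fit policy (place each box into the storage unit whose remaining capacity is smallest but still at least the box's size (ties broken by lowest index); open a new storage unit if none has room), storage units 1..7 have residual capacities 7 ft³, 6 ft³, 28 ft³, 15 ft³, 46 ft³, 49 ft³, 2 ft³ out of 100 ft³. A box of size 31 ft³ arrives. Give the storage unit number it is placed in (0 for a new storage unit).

Storage units with room: storage unit 5 (46 ft³), storage unit 6 (49 ft³).
Tightest fit is storage unit 5 with 46 ft³ free.

5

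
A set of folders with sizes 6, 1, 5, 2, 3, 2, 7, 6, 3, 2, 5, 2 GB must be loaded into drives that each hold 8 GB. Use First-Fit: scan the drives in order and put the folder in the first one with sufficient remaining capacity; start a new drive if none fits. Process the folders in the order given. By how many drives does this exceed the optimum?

0

First-Fit: [6,1] [5,2] [3,2,3] [7] [6,2] [5,2] → 6 drives.
Total size 44 GB; any packing needs at least ⌈44/8⌉ = 6 drives.
So 6 is already optimal.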